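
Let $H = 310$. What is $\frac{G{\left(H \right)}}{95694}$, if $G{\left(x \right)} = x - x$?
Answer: $0$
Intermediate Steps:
$G{\left(x \right)} = 0$
$\frac{G{\left(H \right)}}{95694} = \frac{0}{95694} = 0 \cdot \frac{1}{95694} = 0$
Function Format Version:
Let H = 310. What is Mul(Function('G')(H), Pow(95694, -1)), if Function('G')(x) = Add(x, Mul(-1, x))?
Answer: 0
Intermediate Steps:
Function('G')(x) = 0
Mul(Function('G')(H), Pow(95694, -1)) = Mul(0, Pow(95694, -1)) = Mul(0, Rational(1, 95694)) = 0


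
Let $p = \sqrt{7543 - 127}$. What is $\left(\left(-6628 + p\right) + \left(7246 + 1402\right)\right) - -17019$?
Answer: $19039 + 6 \sqrt{206} \approx 19125.0$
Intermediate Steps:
$p = 6 \sqrt{206}$ ($p = \sqrt{7416} = 6 \sqrt{206} \approx 86.116$)
$\left(\left(-6628 + p\right) + \left(7246 + 1402\right)\right) - -17019 = \left(\left(-6628 + 6 \sqrt{206}\right) + \left(7246 + 1402\right)\right) - -17019 = \left(\left(-6628 + 6 \sqrt{206}\right) + 8648\right) + 17019 = \left(2020 + 6 \sqrt{206}\right) + 17019 = 19039 + 6 \sqrt{206}$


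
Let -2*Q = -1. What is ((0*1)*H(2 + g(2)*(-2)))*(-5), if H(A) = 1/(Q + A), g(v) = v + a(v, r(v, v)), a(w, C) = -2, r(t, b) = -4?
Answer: 0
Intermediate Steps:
Q = ½ (Q = -½*(-1) = ½ ≈ 0.50000)
g(v) = -2 + v (g(v) = v - 2 = -2 + v)
H(A) = 1/(½ + A)
((0*1)*H(2 + g(2)*(-2)))*(-5) = ((0*1)*(2/(1 + 2*(2 + (-2 + 2)*(-2)))))*(-5) = (0*(2/(1 + 2*(2 + 0*(-2)))))*(-5) = (0*(2/(1 + 2*(2 + 0))))*(-5) = (0*(2/(1 + 2*2)))*(-5) = (0*(2/(1 + 4)))*(-5) = (0*(2/5))*(-5) = (0*(2*(⅕)))*(-5) = (0*(⅖))*(-5) = 0*(-5) = 0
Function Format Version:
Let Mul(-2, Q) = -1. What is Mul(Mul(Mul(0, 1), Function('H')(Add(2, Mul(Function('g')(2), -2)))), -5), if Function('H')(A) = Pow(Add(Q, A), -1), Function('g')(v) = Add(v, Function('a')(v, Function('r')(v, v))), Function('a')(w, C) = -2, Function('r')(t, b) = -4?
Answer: 0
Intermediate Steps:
Q = Rational(1, 2) (Q = Mul(Rational(-1, 2), -1) = Rational(1, 2) ≈ 0.50000)
Function('g')(v) = Add(-2, v) (Function('g')(v) = Add(v, -2) = Add(-2, v))
Function('H')(A) = Pow(Add(Rational(1, 2), A), -1)
Mul(Mul(Mul(0, 1), Function('H')(Add(2, Mul(Function('g')(2), -2)))), -5) = Mul(Mul(Mul(0, 1), Mul(2, Pow(Add(1, Mul(2, Add(2, Mul(Add(-2, 2), -2)))), -1))), -5) = Mul(Mul(0, Mul(2, Pow(Add(1, Mul(2, Add(2, Mul(0, -2)))), -1))), -5) = Mul(Mul(0, Mul(2, Pow(Add(1, Mul(2, Add(2, 0))), -1))), -5) = Mul(Mul(0, Mul(2, Pow(Add(1, Mul(2, 2)), -1))), -5) = Mul(Mul(0, Mul(2, Pow(Add(1, 4), -1))), -5) = Mul(Mul(0, Mul(2, Pow(5, -1))), -5) = Mul(Mul(0, Mul(2, Rational(1, 5))), -5) = Mul(Mul(0, Rational(2, 5)), -5) = Mul(0, -5) = 0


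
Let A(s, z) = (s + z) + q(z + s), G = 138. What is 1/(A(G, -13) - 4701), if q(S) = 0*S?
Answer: -1/4576 ≈ -0.00021853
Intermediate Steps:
q(S) = 0
A(s, z) = s + z (A(s, z) = (s + z) + 0 = s + z)
1/(A(G, -13) - 4701) = 1/((138 - 13) - 4701) = 1/(125 - 4701) = 1/(-4576) = -1/4576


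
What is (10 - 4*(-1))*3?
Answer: 42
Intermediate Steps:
(10 - 4*(-1))*3 = (10 + 4)*3 = 14*3 = 42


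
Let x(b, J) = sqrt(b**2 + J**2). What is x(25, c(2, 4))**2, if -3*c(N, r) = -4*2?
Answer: 5689/9 ≈ 632.11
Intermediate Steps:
c(N, r) = 8/3 (c(N, r) = -(-4)*2/3 = -1/3*(-8) = 8/3)
x(b, J) = sqrt(J**2 + b**2)
x(25, c(2, 4))**2 = (sqrt((8/3)**2 + 25**2))**2 = (sqrt(64/9 + 625))**2 = (sqrt(5689/9))**2 = (sqrt(5689)/3)**2 = 5689/9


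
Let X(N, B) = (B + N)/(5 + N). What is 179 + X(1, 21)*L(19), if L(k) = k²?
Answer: 4508/3 ≈ 1502.7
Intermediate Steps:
X(N, B) = (B + N)/(5 + N)
179 + X(1, 21)*L(19) = 179 + ((21 + 1)/(5 + 1))*19² = 179 + (22/6)*361 = 179 + ((⅙)*22)*361 = 179 + (11/3)*361 = 179 + 3971/3 = 4508/3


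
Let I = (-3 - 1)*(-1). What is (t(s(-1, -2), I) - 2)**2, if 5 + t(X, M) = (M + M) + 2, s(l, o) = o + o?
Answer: 9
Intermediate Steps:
s(l, o) = 2*o
I = 4 (I = -4*(-1) = 4)
t(X, M) = -3 + 2*M (t(X, M) = -5 + ((M + M) + 2) = -5 + (2*M + 2) = -5 + (2 + 2*M) = -3 + 2*M)
(t(s(-1, -2), I) - 2)**2 = ((-3 + 2*4) - 2)**2 = ((-3 + 8) - 2)**2 = (5 - 2)**2 = 3**2 = 9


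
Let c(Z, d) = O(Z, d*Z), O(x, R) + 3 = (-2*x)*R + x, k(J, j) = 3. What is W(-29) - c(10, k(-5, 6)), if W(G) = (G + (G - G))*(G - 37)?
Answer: 2507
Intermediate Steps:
W(G) = G*(-37 + G) (W(G) = (G + 0)*(-37 + G) = G*(-37 + G))
O(x, R) = -3 + x - 2*R*x (O(x, R) = -3 + ((-2*x)*R + x) = -3 + (-2*R*x + x) = -3 + (x - 2*R*x) = -3 + x - 2*R*x)
c(Z, d) = -3 + Z - 2*d*Z² (c(Z, d) = -3 + Z - 2*d*Z*Z = -3 + Z - 2*Z*d*Z = -3 + Z - 2*d*Z²)
W(-29) - c(10, k(-5, 6)) = -29*(-37 - 29) - (-3 + 10 - 2*3*10²) = -29*(-66) - (-3 + 10 - 2*3*100) = 1914 - (-3 + 10 - 600) = 1914 - 1*(-593) = 1914 + 593 = 2507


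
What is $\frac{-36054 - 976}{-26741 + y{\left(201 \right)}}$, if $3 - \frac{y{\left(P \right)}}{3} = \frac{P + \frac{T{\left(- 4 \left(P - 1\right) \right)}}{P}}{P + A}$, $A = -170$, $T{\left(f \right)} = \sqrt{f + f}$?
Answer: $\frac{170936201734886}{123488834177873} - \frac{123058096 i}{123488834177873} \approx 1.3842 - 9.9651 \cdot 10^{-7} i$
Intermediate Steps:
$T{\left(f \right)} = \sqrt{2} \sqrt{f}$ ($T{\left(f \right)} = \sqrt{2 f} = \sqrt{2} \sqrt{f}$)
$y{\left(P \right)} = 9 - \frac{3 \left(P + \frac{\sqrt{2} \sqrt{4 - 4 P}}{P}\right)}{-170 + P}$ ($y{\left(P \right)} = 9 - 3 \frac{P + \frac{\sqrt{2} \sqrt{- 4 \left(P - 1\right)}}{P}}{P - 170} = 9 - 3 \frac{P + \frac{\sqrt{2} \sqrt{- 4 \left(-1 + P\right)}}{P}}{-170 + P} = 9 - 3 \frac{P + \frac{\sqrt{2} \sqrt{4 - 4 P}}{P}}{-170 + P} = 9 - \frac{3 \left(P + \frac{\sqrt{2} \sqrt{4 - 4 P}}{P}\right)}{-170 + P}$)
$\frac{-36054 - 976}{-26741 + y{\left(201 \right)}} = \frac{-36054 - 976}{-26741 + \frac{\left(-1530\right) 201 - 6 \sqrt{2 - 402} + 6 \cdot 201^{2}}{201 \left(-170 + 201\right)}} = - \frac{37030}{-26741 + \frac{-307530 - 6 \sqrt{2 - 402} + 6 \cdot 40401}{201 \cdot 31}} = - \frac{37030}{-26741 + \frac{1}{201} \cdot \frac{1}{31} \left(-307530 - 6 \sqrt{-400} + 242406\right)} = - \frac{37030}{-26741 + \frac{1}{201} \cdot \frac{1}{31} \left(-307530 - 6 \cdot 20 i + 242406\right)} = - \frac{37030}{-26741 + \frac{1}{201} \cdot \frac{1}{31} \left(-307530 - 120 i + 242406\right)} = - \frac{37030}{-26741 + \frac{1}{201} \cdot \frac{1}{31} \left(-65124 - 120 i\right)} = - \frac{37030}{-26741 - \left(\frac{324}{31} + \frac{40 i}{2077}\right)} = - \frac{37030}{- \frac{829295}{31} - \frac{40 i}{2077}} = - 37030 \frac{4313929 \left(- \frac{829295}{31} + \frac{40 i}{2077}\right)}{3087220854446825} = - \frac{31948958174 \left(- \frac{829295}{31} + \frac{40 i}{2077}\right)}{617444170889365}$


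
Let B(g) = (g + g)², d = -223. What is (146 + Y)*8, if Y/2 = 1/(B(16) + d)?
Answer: 935584/801 ≈ 1168.0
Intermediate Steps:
B(g) = 4*g² (B(g) = (2*g)² = 4*g²)
Y = 2/801 (Y = 2/(4*16² - 223) = 2/(4*256 - 223) = 2/(1024 - 223) = 2/801 ≈ 0.0024969)
(146 + Y)*8 = (146 + 2/801)*8 = (116948/801)*8 = 935584/801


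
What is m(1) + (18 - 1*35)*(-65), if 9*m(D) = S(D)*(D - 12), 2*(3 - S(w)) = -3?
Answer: 2199/2 ≈ 1099.5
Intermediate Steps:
S(w) = 9/2 (S(w) = 3 - ½*(-3) = 3 + 3/2 = 9/2)
m(D) = -6 + D/2 (m(D) = (9*(D - 12)/2)/9 = (9*(-12 + D)/2)/9 = (-54 + 9*D/2)/9 = -6 + D/2)
m(1) + (18 - 1*35)*(-65) = (-6 + (½)*1) + (18 - 1*35)*(-65) = (-6 + ½) + (18 - 35)*(-65) = -11/2 - 17*(-65) = -11/2 + 1105 = 2199/2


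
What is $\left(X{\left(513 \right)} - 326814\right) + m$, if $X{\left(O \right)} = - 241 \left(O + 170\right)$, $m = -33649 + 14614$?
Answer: $-510452$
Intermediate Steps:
$m = -19035$
$X{\left(O \right)} = -40970 - 241 O$ ($X{\left(O \right)} = - 241 \left(170 + O\right) = -40970 - 241 O$)
$\left(X{\left(513 \right)} - 326814\right) + m = \left(\left(-40970 - 123633\right) - 326814\right) - 19035 = \left(-164603 - 326814\right) - 19035 = -491417 - 19035 = -510452$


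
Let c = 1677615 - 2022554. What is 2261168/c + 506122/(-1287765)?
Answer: -440919175154/63457195905 ≈ -6.9483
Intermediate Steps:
c = -344939
2261168/c + 506122/(-1287765) = 2261168/(-344939) + 506122/(-1287765) = 2261168*(-1/344939) + 506122*(-1/1287765) = -323024/49277 - 506122/1287765 = -440919175154/63457195905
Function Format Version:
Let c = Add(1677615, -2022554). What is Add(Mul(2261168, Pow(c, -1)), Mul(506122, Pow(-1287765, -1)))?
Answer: Rational(-440919175154, 63457195905) ≈ -6.9483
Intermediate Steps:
c = -344939
Add(Mul(2261168, Pow(c, -1)), Mul(506122, Pow(-1287765, -1))) = Add(Mul(2261168, Pow(-344939, -1)), Mul(506122, Pow(-1287765, -1))) = Add(Mul(2261168, Rational(-1, 344939)), Mul(506122, Rational(-1, 1287765))) = Add(Rational(-323024, 49277), Rational(-506122, 1287765)) = Rational(-440919175154, 63457195905)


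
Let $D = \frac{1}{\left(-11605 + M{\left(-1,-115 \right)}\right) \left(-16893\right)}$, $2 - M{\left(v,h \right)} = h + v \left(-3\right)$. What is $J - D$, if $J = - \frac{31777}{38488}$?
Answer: $- \frac{6168470660239}{7471192915944} \approx -0.82563$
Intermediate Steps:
$M{\left(v,h \right)} = 2 - h + 3 v$ ($M{\left(v,h \right)} = 2 - \left(h + v \left(-3\right)\right) = 2 - \left(h - 3 v\right) = 2 - h + 3 v$)
$J = - \frac{31777}{38488}$ ($J = \left(-31777\right) \frac{1}{38488} = - \frac{31777}{38488} \approx -0.82563$)
$D = \frac{1}{194117463}$ ($D = \frac{1}{\left(-11605 + \left(2 - -115 + 3 \left(-1\right)\right)\right) \left(-16893\right)} = \frac{1}{-11605 + \left(2 + 115 - 3\right)} \left(- \frac{1}{16893}\right) = \frac{1}{-11605 + 114} \left(- \frac{1}{16893}\right) = \frac{1}{-11491} \left(- \frac{1}{16893}\right) = \left(- \frac{1}{11491}\right) \left(- \frac{1}{16893}\right) = \frac{1}{194117463} \approx 5.1515 \cdot 10^{-9}$)
$J - D = - \frac{31777}{38488} - \frac{1}{194117463} = - \frac{6168470660239}{7471192915944}$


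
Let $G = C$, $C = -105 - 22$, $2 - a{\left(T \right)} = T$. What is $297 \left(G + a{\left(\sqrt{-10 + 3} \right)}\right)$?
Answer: $-37125 - 297 i \sqrt{7} \approx -37125.0 - 785.79 i$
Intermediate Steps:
$a{\left(T \right)} = 2 - T$
$C = -127$
$G = -127$
$297 \left(G + a{\left(\sqrt{-10 + 3} \right)}\right) = 297 \left(-127 + \left(2 - \sqrt{-10 + 3}\right)\right) = 297 \left(-127 + \left(2 - \sqrt{-7}\right)\right) = 297 \left(-127 + \left(2 - i \sqrt{7}\right)\right) = 297 \left(-125 - i \sqrt{7}\right) = -37125 - 297 i \sqrt{7}$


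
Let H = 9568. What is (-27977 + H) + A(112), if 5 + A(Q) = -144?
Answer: -18558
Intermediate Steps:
A(Q) = -149 (A(Q) = -5 - 144 = -149)
(-27977 + H) + A(112) = (-27977 + 9568) - 149 = -18409 - 149 = -18558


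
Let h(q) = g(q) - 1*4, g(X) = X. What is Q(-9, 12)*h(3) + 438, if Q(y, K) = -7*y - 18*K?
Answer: 591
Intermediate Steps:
h(q) = -4 + q (h(q) = q - 1*4 = q - 4 = -4 + q)
Q(y, K) = -18*K - 7*y
Q(-9, 12)*h(3) + 438 = (-18*12 - 7*(-9))*(-4 + 3) + 438 = (-216 + 63)*(-1) + 438 = -153*(-1) + 438 = 153 + 438 = 591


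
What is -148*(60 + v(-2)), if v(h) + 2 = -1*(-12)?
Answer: -10360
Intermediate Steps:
v(h) = 10 (v(h) = -2 - 1*(-12) = -2 + 12 = 10)
-148*(60 + v(-2)) = -148*(60 + 10) = -148*70 = -10360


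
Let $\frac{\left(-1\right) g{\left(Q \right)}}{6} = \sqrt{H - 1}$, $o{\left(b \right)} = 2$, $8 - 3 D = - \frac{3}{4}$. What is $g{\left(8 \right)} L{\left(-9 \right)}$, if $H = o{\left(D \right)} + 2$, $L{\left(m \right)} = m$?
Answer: $54 \sqrt{3} \approx 93.531$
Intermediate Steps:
$D = \frac{35}{12}$ ($D = \frac{8}{3} - \frac{\left(-3\right) \frac{1}{4}}{3} = \frac{8}{3} - - \frac{1}{4} = \frac{8}{3} + \frac{1}{4} = \frac{35}{12} \approx 2.9167$)
$H = 4$ ($H = 2 + 2 = 4$)
$g{\left(Q \right)} = - 6 \sqrt{3}$ ($g{\left(Q \right)} = - 6 \sqrt{4 - 1} = - 6 \sqrt{3}$)
$g{\left(8 \right)} L{\left(-9 \right)} = - 6 \sqrt{3} \left(-9\right) = 54 \sqrt{3}$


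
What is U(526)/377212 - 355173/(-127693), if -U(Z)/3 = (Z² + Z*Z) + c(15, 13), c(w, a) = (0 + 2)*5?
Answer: -39002921961/24083665958 ≈ -1.6195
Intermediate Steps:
c(w, a) = 10 (c(w, a) = 2*5 = 10)
U(Z) = -30 - 6*Z² (U(Z) = -3*((Z² + Z*Z) + 10) = -3*((Z² + Z²) + 10) = -3*(2*Z² + 10) = -3*(10 + 2*Z²) = -30 - 6*Z²)
U(526)/377212 - 355173/(-127693) = (-30 - 6*526²)/377212 - 355173/(-127693) = (-30 - 6*276676)*(1/377212) - 355173*(-1/127693) = (-30 - 1660056)*(1/377212) + 355173/127693 = -1660086*1/377212 + 355173/127693 = -830043/188606 + 355173/127693 = -39002921961/24083665958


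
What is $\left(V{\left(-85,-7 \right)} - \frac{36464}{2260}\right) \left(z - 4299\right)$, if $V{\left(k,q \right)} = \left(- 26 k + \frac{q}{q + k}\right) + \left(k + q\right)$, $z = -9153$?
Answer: $- \frac{367437758049}{12995} \approx -2.8275 \cdot 10^{7}$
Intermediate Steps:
$V{\left(k,q \right)} = q - 25 k + \frac{q}{k + q}$ ($V{\left(k,q \right)} = \left(- 26 k + \frac{q}{k + q}\right) + \left(k + q\right) = q - 25 k + \frac{q}{k + q}$)
$\left(V{\left(-85,-7 \right)} - \frac{36464}{2260}\right) \left(z - 4299\right) = \left(\frac{-7 + \left(-7\right)^{2} - 25 \left(-85\right)^{2} - \left(-2040\right) \left(-7\right)}{-85 - 7} - \frac{36464}{2260}\right) \left(-9153 - 4299\right) = \left(\frac{-7 + 49 - 180625 - 14280}{-92} - \frac{9116}{565}\right) \left(-13452\right) = \left(- \frac{-7 + 49 - 180625 - 14280}{92} - \frac{9116}{565}\right) \left(-13452\right) = \left(\left(- \frac{1}{92}\right) \left(-194863\right) - \frac{9116}{565}\right) \left(-13452\right) = \left(\frac{194863}{92} - \frac{9116}{565}\right) \left(-13452\right) = \frac{109258923}{51980} \left(-13452\right) = - \frac{367437758049}{12995}$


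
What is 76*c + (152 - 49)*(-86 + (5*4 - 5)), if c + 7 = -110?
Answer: -16205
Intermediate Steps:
c = -117 (c = -7 - 110 = -117)
76*c + (152 - 49)*(-86 + (5*4 - 5)) = 76*(-117) + (152 - 49)*(-86 + (5*4 - 5)) = -8892 + 103*(-86 + (20 - 5)) = -8892 + 103*(-86 + 15) = -8892 + 103*(-71) = -8892 - 7313 = -16205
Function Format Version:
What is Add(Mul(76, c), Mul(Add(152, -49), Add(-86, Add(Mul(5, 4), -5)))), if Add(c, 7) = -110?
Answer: -16205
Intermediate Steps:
c = -117 (c = Add(-7, -110) = -117)
Add(Mul(76, c), Mul(Add(152, -49), Add(-86, Add(Mul(5, 4), -5)))) = Add(Mul(76, -117), Mul(Add(152, -49), Add(-86, Add(Mul(5, 4), -5)))) = Add(-8892, Mul(103, Add(-86, Add(20, -5)))) = Add(-8892, Mul(103, Add(-86, 15))) = Add(-8892, Mul(103, -71)) = Add(-8892, -7313) = -16205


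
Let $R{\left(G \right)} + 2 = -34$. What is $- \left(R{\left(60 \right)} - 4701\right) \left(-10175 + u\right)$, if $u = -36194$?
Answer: $-219649953$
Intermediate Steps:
$R{\left(G \right)} = -36$ ($R{\left(G \right)} = -2 - 34 = -36$)
$- \left(R{\left(60 \right)} - 4701\right) \left(-10175 + u\right) = - \left(-36 - 4701\right) \left(-10175 - 36194\right) = - \left(-4737\right) \left(-46369\right) = \left(-1\right) 219649953 = -219649953$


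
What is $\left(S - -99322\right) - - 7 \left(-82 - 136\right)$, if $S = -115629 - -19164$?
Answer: $1331$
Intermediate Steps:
$S = -96465$ ($S = -115629 + 19164 = -96465$)
$\left(S - -99322\right) - - 7 \left(-82 - 136\right) = \left(-96465 - -99322\right) - - 7 \left(-82 - 136\right) = \left(-96465 + 99322\right) - \left(-7\right) \left(-218\right) = 2857 - 1526 = 1331$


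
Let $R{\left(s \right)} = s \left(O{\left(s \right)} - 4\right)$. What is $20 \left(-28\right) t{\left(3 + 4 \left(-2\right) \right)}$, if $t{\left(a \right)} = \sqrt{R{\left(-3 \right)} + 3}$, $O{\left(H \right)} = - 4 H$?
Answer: $- 560 i \sqrt{21} \approx - 2566.2 i$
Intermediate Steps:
$R{\left(s \right)} = s \left(-4 - 4 s\right)$ ($R{\left(s \right)} = s \left(- 4 s - 4\right) = s \left(-4 - 4 s\right)$)
$t{\left(a \right)} = i \sqrt{21}$ ($t{\left(a \right)} = \sqrt{\left(-4\right) \left(-3\right) \left(1 - 3\right) + 3} = \sqrt{\left(-4\right) \left(-3\right) \left(-2\right) + 3} = \sqrt{-24 + 3} = \sqrt{-21} = i \sqrt{21}$)
$20 \left(-28\right) t{\left(3 + 4 \left(-2\right) \right)} = 20 \left(-28\right) i \sqrt{21} = - 560 i \sqrt{21}$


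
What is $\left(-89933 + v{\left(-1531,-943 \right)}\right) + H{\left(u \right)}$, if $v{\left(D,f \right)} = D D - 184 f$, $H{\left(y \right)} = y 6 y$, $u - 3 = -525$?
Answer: $4062444$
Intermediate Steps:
$u = -522$ ($u = 3 - 525 = -522$)
$H{\left(y \right)} = 6 y^{2}$ ($H{\left(y \right)} = 6 y y = 6 y^{2}$)
$v{\left(D,f \right)} = D^{2} - 184 f$
$\left(-89933 + v{\left(-1531,-943 \right)}\right) + H{\left(u \right)} = \left(-89933 + \left(\left(-1531\right)^{2} - -173512\right)\right) + 6 \left(-522\right)^{2} = \left(-89933 + \left(2343961 + 173512\right)\right) + 6 \cdot 272484 = \left(-89933 + 2517473\right) + 1634904 = 2427540 + 1634904 = 4062444$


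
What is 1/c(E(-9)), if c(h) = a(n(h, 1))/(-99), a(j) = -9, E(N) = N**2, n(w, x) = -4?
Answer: 11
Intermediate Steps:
c(h) = 1/11 (c(h) = -9/(-99) = -9*(-1/99) = 1/11)
1/c(E(-9)) = 1/(1/11) = 11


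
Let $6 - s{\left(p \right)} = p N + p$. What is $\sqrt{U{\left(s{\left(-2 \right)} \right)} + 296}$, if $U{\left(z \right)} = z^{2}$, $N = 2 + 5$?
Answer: $2 \sqrt{195} \approx 27.928$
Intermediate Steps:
$N = 7$
$s{\left(p \right)} = 6 - 8 p$ ($s{\left(p \right)} = 6 - \left(p 7 + p\right) = 6 - \left(7 p + p\right) = 6 - 8 p$)
$\sqrt{U{\left(s{\left(-2 \right)} \right)} + 296} = \sqrt{\left(6 - -16\right)^{2} + 296} = \sqrt{\left(6 + 16\right)^{2} + 296} = \sqrt{22^{2} + 296} = \sqrt{484 + 296} = \sqrt{780} = 2 \sqrt{195}$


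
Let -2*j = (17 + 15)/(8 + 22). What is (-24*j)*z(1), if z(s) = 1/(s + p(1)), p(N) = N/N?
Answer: 32/5 ≈ 6.4000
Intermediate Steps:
p(N) = 1
j = -8/15 (j = -(17 + 15)/(2*(8 + 22)) = -16/30 = -½*16/15 = -8/15 ≈ -0.53333)
z(s) = 1/(1 + s) (z(s) = 1/(s + 1) = 1/(1 + s))
(-24*j)*z(1) = (-24*(-8/15))/(1 + 1) = (64/5)/2 = (64/5)*(½) = 32/5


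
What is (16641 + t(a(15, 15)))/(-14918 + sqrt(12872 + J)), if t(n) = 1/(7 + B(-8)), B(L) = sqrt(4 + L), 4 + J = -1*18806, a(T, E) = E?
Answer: -346246780/310402397 - sqrt(5938)/5897645543 + 14918*I/5897645543 - 23210*I*sqrt(5938)/310402397 ≈ -1.1155 - 0.0057594*I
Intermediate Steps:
J = -18810 (J = -4 - 1*18806 = -4 - 18806 = -18810)
t(n) = (7 - 2*I)/53 (t(n) = 1/(7 + sqrt(4 - 8)) = 1/(7 + sqrt(-4)) = 1/(7 + 2*I) = (7 - 2*I)/53)
(16641 + t(a(15, 15)))/(-14918 + sqrt(12872 + J)) = (16641 + (7/53 - 2*I/53))/(-14918 + sqrt(12872 - 18810)) = (881980/53 - 2*I/53)/(-14918 + sqrt(-5938)) = (881980/53 - 2*I/53)/(-14918 + I*sqrt(5938))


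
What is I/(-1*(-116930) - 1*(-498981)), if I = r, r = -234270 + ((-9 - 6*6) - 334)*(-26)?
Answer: -224416/615911 ≈ -0.36436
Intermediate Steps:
r = -224416 (r = -234270 + ((-9 - 36) - 334)*(-26) = -234270 + (-45 - 334)*(-26) = -234270 - 379*(-26) = -234270 + 9854 = -224416)
I = -224416
I/(-1*(-116930) - 1*(-498981)) = -224416/(-1*(-116930) - 1*(-498981)) = -224416/(116930 + 498981) = -224416/615911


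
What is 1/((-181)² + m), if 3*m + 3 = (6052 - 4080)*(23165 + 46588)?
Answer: 1/45883732 ≈ 2.1794e-8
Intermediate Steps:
m = 45850971 (m = -1 + ((6052 - 4080)*(23165 + 46588))/3 = -1 + (1972*69753)/3 = -1 + (⅓)*137552916 = -1 + 45850972 = 45850971)
1/((-181)² + m) = 1/((-181)² + 45850971) = 1/(32761 + 45850971) = 1/45883732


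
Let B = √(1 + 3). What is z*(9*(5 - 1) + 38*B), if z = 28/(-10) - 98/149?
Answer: -288512/745 ≈ -387.26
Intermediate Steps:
B = 2 (B = √4 = 2)
z = -2576/745 (z = 28*(-⅒) - 98*1/149 = -14/5 - 98/149 = -2576/745 ≈ -3.4577)
z*(9*(5 - 1) + 38*B) = -2576*(9*(5 - 1) + 38*2)/745 = -2576*(9*4 + 76)/745 = -2576*(36 + 76)/745 = -2576/745*112 = -288512/745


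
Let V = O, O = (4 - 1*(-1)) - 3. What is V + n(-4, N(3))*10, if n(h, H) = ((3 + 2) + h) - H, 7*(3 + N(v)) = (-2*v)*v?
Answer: 474/7 ≈ 67.714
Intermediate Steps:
N(v) = -3 - 2*v**2/7 (N(v) = -3 + ((-2*v)*v)/7 = -3 + (-2*v**2)/7 = -3 - 2*v**2/7)
n(h, H) = 5 + h - H (n(h, H) = (5 + h) - H = 5 + h - H)
O = 2 (O = (4 + 1) - 3 = 5 - 3 = 2)
V = 2
V + n(-4, N(3))*10 = 2 + (5 - 4 - (-3 - 2/7*3**2))*10 = 2 + (5 - 4 - (-3 - 2/7*9))*10 = 2 + (5 - 4 - (-3 - 18/7))*10 = 2 + (5 - 4 - 1*(-39/7))*10 = 2 + (5 - 4 + 39/7)*10 = 2 + (46/7)*10 = 2 + 460/7 = 474/7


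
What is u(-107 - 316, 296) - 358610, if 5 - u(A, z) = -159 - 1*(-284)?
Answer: -358730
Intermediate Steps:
u(A, z) = -120 (u(A, z) = 5 - (-159 - 1*(-284)) = 5 - (-159 + 284) = 5 - 1*125 = 5 - 125 = -120)
u(-107 - 316, 296) - 358610 = -120 - 358610 = -358730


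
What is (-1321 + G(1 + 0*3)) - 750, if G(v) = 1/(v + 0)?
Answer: -2070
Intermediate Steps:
G(v) = 1/v
(-1321 + G(1 + 0*3)) - 750 = (-1321 + 1/(1 + 0*3)) - 750 = (-1321 + 1/(1 + 0)) - 750 = (-1321 + 1/1) - 750 = (-1321 + 1) - 750 = -1320 - 750 = -2070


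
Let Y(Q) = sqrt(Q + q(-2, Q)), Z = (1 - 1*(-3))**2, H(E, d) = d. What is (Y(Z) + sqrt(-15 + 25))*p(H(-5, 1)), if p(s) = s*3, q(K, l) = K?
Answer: 3*sqrt(10) + 3*sqrt(14) ≈ 20.712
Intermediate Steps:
p(s) = 3*s
Z = 16 (Z = (1 + 3)**2 = 4**2 = 16)
Y(Q) = sqrt(-2 + Q) (Y(Q) = sqrt(Q - 2) = sqrt(-2 + Q))
(Y(Z) + sqrt(-15 + 25))*p(H(-5, 1)) = (sqrt(-2 + 16) + sqrt(-15 + 25))*(3*1) = (sqrt(14) + sqrt(10))*3 = (sqrt(10) + sqrt(14))*3 = 3*sqrt(10) + 3*sqrt(14)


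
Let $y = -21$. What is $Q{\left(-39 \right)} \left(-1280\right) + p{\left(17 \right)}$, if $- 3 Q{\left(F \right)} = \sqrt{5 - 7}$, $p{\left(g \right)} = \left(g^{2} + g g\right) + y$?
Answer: $557 + \frac{1280 i \sqrt{2}}{3} \approx 557.0 + 603.4 i$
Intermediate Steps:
$p{\left(g \right)} = -21 + 2 g^{2}$ ($p{\left(g \right)} = \left(g^{2} + g g\right) - 21 = \left(g^{2} + g^{2}\right) - 21 = 2 g^{2} - 21 = -21 + 2 g^{2}$)
$Q{\left(F \right)} = - \frac{i \sqrt{2}}{3}$ ($Q{\left(F \right)} = - \frac{\sqrt{5 - 7}}{3} = - \frac{\sqrt{-2}}{3} = - \frac{i \sqrt{2}}{3}$)
$Q{\left(-39 \right)} \left(-1280\right) + p{\left(17 \right)} = - \frac{i \sqrt{2}}{3} \left(-1280\right) - \left(21 - 2 \cdot 17^{2}\right) = \frac{1280 i \sqrt{2}}{3} + \left(-21 + 2 \cdot 289\right) = \frac{1280 i \sqrt{2}}{3} + \left(-21 + 578\right) = \frac{1280 i \sqrt{2}}{3} + 557 = 557 + \frac{1280 i \sqrt{2}}{3}$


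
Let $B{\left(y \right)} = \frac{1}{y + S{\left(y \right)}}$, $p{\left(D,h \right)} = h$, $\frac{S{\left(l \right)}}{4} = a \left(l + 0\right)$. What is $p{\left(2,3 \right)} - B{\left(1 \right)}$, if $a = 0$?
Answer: $2$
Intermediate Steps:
$S{\left(l \right)} = 0$ ($S{\left(l \right)} = 4 \cdot 0 \left(l + 0\right) = 4 \cdot 0 l = 4 \cdot 0 = 0$)
$B{\left(y \right)} = \frac{1}{y}$ ($B{\left(y \right)} = \frac{1}{y + 0} = \frac{1}{y}$)
$p{\left(2,3 \right)} - B{\left(1 \right)} = 3 - 1^{-1} = 3 - 1 = 2$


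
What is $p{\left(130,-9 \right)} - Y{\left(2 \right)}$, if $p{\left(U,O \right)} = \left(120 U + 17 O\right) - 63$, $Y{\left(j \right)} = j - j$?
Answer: $15384$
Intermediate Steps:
$Y{\left(j \right)} = 0$
$p{\left(U,O \right)} = -63 + 17 O + 120 U$ ($p{\left(U,O \right)} = \left(17 O + 120 U\right) - 63 = -63 + 17 O + 120 U$)
$p{\left(130,-9 \right)} - Y{\left(2 \right)} = \left(-63 + 17 \left(-9\right) + 120 \cdot 130\right) - 0 = \left(-63 - 153 + 15600\right) + 0 = 15384 + 0 = 15384$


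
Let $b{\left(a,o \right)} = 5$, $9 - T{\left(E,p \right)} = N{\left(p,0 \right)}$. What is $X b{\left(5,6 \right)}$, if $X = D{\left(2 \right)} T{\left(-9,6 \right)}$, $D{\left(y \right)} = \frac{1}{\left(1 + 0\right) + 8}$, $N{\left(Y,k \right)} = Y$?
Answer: $\frac{5}{3} \approx 1.6667$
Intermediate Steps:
$D{\left(y \right)} = \frac{1}{9}$ ($D{\left(y \right)} = \frac{1}{1 + 8} = \frac{1}{9}$)
$T{\left(E,p \right)} = 9 - p$
$X = \frac{1}{3}$ ($X = \frac{9 - 6}{9} = \frac{1}{9} \cdot 3 = \frac{1}{3} \approx 0.33333$)
$X b{\left(5,6 \right)} = \frac{1}{3} \cdot 5 = \frac{5}{3}$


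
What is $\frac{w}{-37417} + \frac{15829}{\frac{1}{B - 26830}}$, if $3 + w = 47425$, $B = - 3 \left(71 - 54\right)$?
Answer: $- \frac{15920909188955}{37417} \approx -4.255 \cdot 10^{8}$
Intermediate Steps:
$B = -51$ ($B = \left(-3\right) 17 = -51$)
$w = 47422$ ($w = -3 + 47425 = 47422$)
$\frac{w}{-37417} + \frac{15829}{\frac{1}{B - 26830}} = \frac{47422}{-37417} + \frac{15829}{\frac{1}{-51 - 26830}} = 47422 \left(- \frac{1}{37417}\right) + \frac{15829}{\frac{1}{-26881}} = - \frac{47422}{37417} + \frac{15829}{- \frac{1}{26881}} = - \frac{47422}{37417} + 15829 \left(-26881\right) = - \frac{47422}{37417} - 425499349 = - \frac{15920909188955}{37417}$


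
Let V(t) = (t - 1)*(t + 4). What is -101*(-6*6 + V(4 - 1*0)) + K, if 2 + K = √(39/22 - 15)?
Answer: 1210 + I*√6402/22 ≈ 1210.0 + 3.6369*I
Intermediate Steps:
K = -2 + I*√6402/22 (K = -2 + √(39/22 - 15) = -2 + √(-291/22) = -2 + I*√6402/22 ≈ -2.0 + 3.6369*I)
V(t) = (-1 + t)*(4 + t)
-101*(-6*6 + V(4 - 1*0)) + K = -101*(-6*6 + (-4 + (4 - 1*0)² + 3*(4 - 1*0))) + (-2 + I*√6402/22) = -101*(-36 + (-4 + (4 + 0)² + 3*(4 + 0))) + (-2 + I*√6402/22) = -101*(-36 + (-4 + 4² + 3*4)) + (-2 + I*√6402/22) = -101*(-36 + (-4 + 16 + 12)) + (-2 + I*√6402/22) = -101*(-36 + 24) + (-2 + I*√6402/22) = -101*(-12) + (-2 + I*√6402/22) = 1212 + (-2 + I*√6402/22) = 1210 + I*√6402/22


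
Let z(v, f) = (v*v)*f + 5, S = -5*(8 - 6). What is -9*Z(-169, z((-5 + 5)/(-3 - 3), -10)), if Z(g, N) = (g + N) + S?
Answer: 1566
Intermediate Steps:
S = -10 (S = -5*2 = -10)
z(v, f) = 5 + f*v**2 (z(v, f) = v**2*f + 5 = f*v**2 + 5 = 5 + f*v**2)
Z(g, N) = -10 + N + g (Z(g, N) = (g + N) - 10 = (N + g) - 10 = -10 + N + g)
-9*Z(-169, z((-5 + 5)/(-3 - 3), -10)) = -9*(-10 + (5 - 10*(-5 + 5)**2/(-3 - 3)**2) - 169) = -9*(-10 + (5 - 10*(0/(-6))**2) - 169) = -9*(-10 + (5 - 10*(0*(-1/6))**2) - 169) = -9*(-10 + (5 - 10*0**2) - 169) = -9*(-10 + (5 - 10*0) - 169) = -9*(-10 + (5 + 0) - 169) = -9*(-10 + 5 - 169) = -9*(-174) = 1566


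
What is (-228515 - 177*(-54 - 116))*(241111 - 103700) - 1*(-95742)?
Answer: -27265681933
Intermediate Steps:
(-228515 - 177*(-54 - 116))*(241111 - 103700) - 1*(-95742) = (-228515 - 177*(-170))*137411 + 95742 = (-228515 + 30090)*137411 + 95742 = -198425*137411 + 95742 = -27265777675 + 95742 = -27265681933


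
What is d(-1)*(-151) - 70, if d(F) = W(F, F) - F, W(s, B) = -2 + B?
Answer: 232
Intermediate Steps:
d(F) = -2 (d(F) = (-2 + F) - F = -2)
d(-1)*(-151) - 70 = -2*(-151) - 70 = 302 - 70 = 232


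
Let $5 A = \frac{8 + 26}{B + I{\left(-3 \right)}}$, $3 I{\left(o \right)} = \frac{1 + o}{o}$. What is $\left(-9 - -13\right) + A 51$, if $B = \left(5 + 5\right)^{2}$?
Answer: $\frac{16823}{2255} \approx 7.4603$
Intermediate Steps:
$I{\left(o \right)} = \frac{1 + o}{3 o}$ ($I{\left(o \right)} = \frac{\left(1 + o\right) \frac{1}{o}}{3} = \frac{\frac{1}{o} \left(1 + o\right)}{3} = \frac{1 + o}{3 o}$)
$B = 100$ ($B = 10^{2} = 100$)
$A = \frac{153}{2255}$ ($A = \frac{\left(8 + 26\right) \frac{1}{100 + \frac{1 - 3}{3 \left(-3\right)}}}{5} = \frac{34 \frac{1}{100 + \frac{1}{3} \left(- \frac{1}{3}\right) \left(-2\right)}}{5} = \frac{34 \frac{1}{100 + \frac{2}{9}}}{5} = \frac{34 \frac{1}{\frac{902}{9}}}{5} = \frac{34 \cdot \frac{9}{902}}{5} = \frac{1}{5} \cdot \frac{153}{451} = \frac{153}{2255} \approx 0.067849$)
$\left(-9 - -13\right) + A 51 = \left(-9 - -13\right) + \frac{153}{2255} \cdot 51 = \left(-9 + 13\right) + \frac{7803}{2255} = 4 + \frac{7803}{2255} = \frac{16823}{2255}$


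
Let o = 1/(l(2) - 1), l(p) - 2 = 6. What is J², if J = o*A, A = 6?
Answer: 36/49 ≈ 0.73469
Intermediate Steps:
l(p) = 8 (l(p) = 2 + 6 = 8)
o = ⅐ (o = 1/(8 - 1) = 1/7 = ⅐ ≈ 0.14286)
J = 6/7 (J = (⅐)*6 = 6/7 ≈ 0.85714)
J² = (6/7)² = 36/49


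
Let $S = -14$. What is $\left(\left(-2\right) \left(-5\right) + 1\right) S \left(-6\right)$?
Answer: $924$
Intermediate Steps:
$\left(\left(-2\right) \left(-5\right) + 1\right) S \left(-6\right) = \left(\left(-2\right) \left(-5\right) + 1\right) \left(-14\right) \left(-6\right) = \left(10 + 1\right) \left(-14\right) \left(-6\right) = 11 \left(-14\right) \left(-6\right) = \left(-154\right) \left(-6\right) = 924$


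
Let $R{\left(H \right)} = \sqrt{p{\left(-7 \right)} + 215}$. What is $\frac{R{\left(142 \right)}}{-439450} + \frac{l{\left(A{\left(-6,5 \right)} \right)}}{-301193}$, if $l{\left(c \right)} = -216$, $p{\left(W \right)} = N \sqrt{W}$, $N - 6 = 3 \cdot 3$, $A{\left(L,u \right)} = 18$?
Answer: $\frac{216}{301193} - \frac{\sqrt{215 + 15 i \sqrt{7}}}{439450} \approx 0.00068364 - 3.0666 \cdot 10^{-6} i$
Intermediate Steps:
$N = 15$ ($N = 6 + 3 \cdot 3 = 6 + 9 = 15$)
$p{\left(W \right)} = 15 \sqrt{W}$
$R{\left(H \right)} = \sqrt{215 + 15 i \sqrt{7}}$ ($R{\left(H \right)} = \sqrt{15 \sqrt{-7} + 215} = \sqrt{15 i \sqrt{7} + 215} = \sqrt{215 + 15 i \sqrt{7}}$)
$\frac{R{\left(142 \right)}}{-439450} + \frac{l{\left(A{\left(-6,5 \right)} \right)}}{-301193} = \frac{\sqrt{215 + 15 i \sqrt{7}}}{-439450} - \frac{216}{-301193} = \sqrt{215 + 15 i \sqrt{7}} \left(- \frac{1}{439450}\right) - - \frac{216}{301193} = - \frac{\sqrt{215 + 15 i \sqrt{7}}}{439450} + \frac{216}{301193} = \frac{216}{301193} - \frac{\sqrt{215 + 15 i \sqrt{7}}}{439450}$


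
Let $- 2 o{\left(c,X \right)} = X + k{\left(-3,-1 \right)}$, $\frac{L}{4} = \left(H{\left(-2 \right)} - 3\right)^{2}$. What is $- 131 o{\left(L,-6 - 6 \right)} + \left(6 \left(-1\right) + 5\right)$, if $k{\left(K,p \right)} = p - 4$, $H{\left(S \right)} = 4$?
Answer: $- \frac{2229}{2} \approx -1114.5$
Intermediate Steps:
$k{\left(K,p \right)} = -4 + p$ ($k{\left(K,p \right)} = p - 4 = -4 + p$)
$L = 4$ ($L = 4 \left(4 - 3\right)^{2} = 4 \cdot 1^{2} = 4 \cdot 1 = 4$)
$o{\left(c,X \right)} = \frac{5}{2} - \frac{X}{2}$ ($o{\left(c,X \right)} = - \frac{X - 5}{2} = - \frac{-5 + X}{2} = \frac{5}{2} - \frac{X}{2}$)
$- 131 o{\left(L,-6 - 6 \right)} + \left(6 \left(-1\right) + 5\right) = - 131 \left(\frac{5}{2} - \frac{-6 - 6}{2}\right) + \left(6 \left(-1\right) + 5\right) = - 131 \left(\frac{5}{2} - -6\right) + \left(-6 + 5\right) = - 131 \left(\frac{5}{2} + 6\right) - 1 = \left(-131\right) \frac{17}{2} - 1 = - \frac{2227}{2} - 1 = - \frac{2229}{2}$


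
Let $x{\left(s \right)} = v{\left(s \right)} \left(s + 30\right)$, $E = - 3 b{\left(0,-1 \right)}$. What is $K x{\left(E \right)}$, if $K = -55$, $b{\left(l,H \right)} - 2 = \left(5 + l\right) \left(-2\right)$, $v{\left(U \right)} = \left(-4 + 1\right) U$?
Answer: $213840$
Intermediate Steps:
$v{\left(U \right)} = - 3 U$
$b{\left(l,H \right)} = -8 - 2 l$ ($b{\left(l,H \right)} = 2 + \left(5 + l\right) \left(-2\right) = 2 - \left(10 + 2 l\right) = -8 - 2 l$)
$E = 24$ ($E = - 3 \left(-8 - 0\right) = - 3 \left(-8 + 0\right) = \left(-3\right) \left(-8\right) = 24$)
$x{\left(s \right)} = - 3 s \left(30 + s\right)$ ($x{\left(s \right)} = - 3 s \left(s + 30\right) = - 3 s \left(30 + s\right)$)
$K x{\left(E \right)} = - 55 \left(\left(-3\right) 24 \left(30 + 24\right)\right) = - 55 \left(\left(-3\right) 24 \cdot 54\right) = \left(-55\right) \left(-3888\right) = 213840$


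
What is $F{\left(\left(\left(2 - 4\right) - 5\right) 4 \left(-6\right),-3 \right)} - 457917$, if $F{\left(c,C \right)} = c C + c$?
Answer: $-458253$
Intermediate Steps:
$F{\left(c,C \right)} = c + C c$ ($F{\left(c,C \right)} = C c + c = c + C c$)
$F{\left(\left(\left(2 - 4\right) - 5\right) 4 \left(-6\right),-3 \right)} - 457917 = \left(\left(2 - 4\right) - 5\right) 4 \left(-6\right) \left(1 - 3\right) - 457917 = \left(-2 - 5\right) 4 \left(-6\right) \left(-2\right) - 457917 = \left(-7\right) 4 \left(-6\right) \left(-2\right) - 457917 = \left(-28\right) \left(-6\right) \left(-2\right) - 457917 = 168 \left(-2\right) - 457917 = -336 - 457917 = -458253$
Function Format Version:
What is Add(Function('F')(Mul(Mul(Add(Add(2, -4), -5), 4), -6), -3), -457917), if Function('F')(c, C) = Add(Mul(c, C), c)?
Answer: -458253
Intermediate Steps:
Function('F')(c, C) = Add(c, Mul(C, c)) (Function('F')(c, C) = Add(Mul(C, c), c) = Add(c, Mul(C, c)))
Add(Function('F')(Mul(Mul(Add(Add(2, -4), -5), 4), -6), -3), -457917) = Add(Mul(Mul(Mul(Add(Add(2, -4), -5), 4), -6), Add(1, -3)), -457917) = Add(Mul(Mul(Mul(Add(-2, -5), 4), -6), -2), -457917) = Add(Mul(Mul(Mul(-7, 4), -6), -2), -457917) = Add(Mul(Mul(-28, -6), -2), -457917) = Add(Mul(168, -2), -457917) = Add(-336, -457917) = -458253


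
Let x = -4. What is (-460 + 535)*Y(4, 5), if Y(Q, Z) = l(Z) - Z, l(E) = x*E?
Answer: -1875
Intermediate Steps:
l(E) = -4*E
Y(Q, Z) = -5*Z (Y(Q, Z) = -4*Z - Z = -5*Z)
(-460 + 535)*Y(4, 5) = (-460 + 535)*(-5*5) = 75*(-25) = -1875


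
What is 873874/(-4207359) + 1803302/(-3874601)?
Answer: -10973051973692/16301837388759 ≈ -0.67312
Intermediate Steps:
873874/(-4207359) + 1803302/(-3874601) = 873874*(-1/4207359) + 1803302*(-1/3874601) = -873874/4207359 - 1803302/3874601 = -10973051973692/16301837388759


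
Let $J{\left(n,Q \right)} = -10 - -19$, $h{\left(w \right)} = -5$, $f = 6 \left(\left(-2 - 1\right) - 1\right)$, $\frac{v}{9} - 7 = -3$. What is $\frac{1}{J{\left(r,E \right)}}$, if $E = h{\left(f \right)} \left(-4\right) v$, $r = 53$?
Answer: $\frac{1}{9} \approx 0.11111$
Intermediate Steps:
$v = 36$ ($v = 63 + 9 \left(-3\right) = 63 - 27 = 36$)
$f = -24$ ($f = 6 \left(\left(-2 - 1\right) - 1\right) = 6 \left(-3 - 1\right) = 6 \left(-4\right) = -24$)
$E = 720$ ($E = \left(-5\right) \left(-4\right) 36 = 20 \cdot 36 = 720$)
$J{\left(n,Q \right)} = 9$ ($J{\left(n,Q \right)} = -10 + 19 = 9$)
$\frac{1}{J{\left(r,E \right)}} = \frac{1}{9}$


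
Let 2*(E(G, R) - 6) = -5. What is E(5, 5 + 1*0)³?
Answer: 343/8 ≈ 42.875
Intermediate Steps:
E(G, R) = 7/2 (E(G, R) = 6 + (½)*(-5) = 6 - 5/2 = 7/2)
E(5, 5 + 1*0)³ = (7/2)³ = 343/8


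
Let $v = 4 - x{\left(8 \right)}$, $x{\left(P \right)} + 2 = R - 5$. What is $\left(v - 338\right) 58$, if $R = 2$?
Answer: $-19082$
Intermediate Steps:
$x{\left(P \right)} = -5$ ($x{\left(P \right)} = -2 + \left(2 - 5\right) = -2 - 3 = -5$)
$v = 9$ ($v = 4 - -5 = 4 + 5 = 9$)
$\left(v - 338\right) 58 = \left(9 - 338\right) 58 = \left(-329\right) 58 = -19082$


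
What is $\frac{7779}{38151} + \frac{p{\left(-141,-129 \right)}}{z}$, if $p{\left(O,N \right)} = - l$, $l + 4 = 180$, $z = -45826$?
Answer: $\frac{5502955}{26489511} \approx 0.20774$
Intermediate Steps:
$l = 176$ ($l = -4 + 180 = 176$)
$p{\left(O,N \right)} = -176$ ($p{\left(O,N \right)} = \left(-1\right) 176 = -176$)
$\frac{7779}{38151} + \frac{p{\left(-141,-129 \right)}}{z} = \frac{7779}{38151} - \frac{176}{-45826} = 7779 \cdot \frac{1}{38151} - - \frac{8}{2083} = \frac{2593}{12717} + \frac{8}{2083} = \frac{5502955}{26489511}$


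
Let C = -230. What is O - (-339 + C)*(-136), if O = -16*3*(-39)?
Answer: -75512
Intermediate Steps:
O = 1872 (O = -48*(-39) = 1872)
O - (-339 + C)*(-136) = 1872 - (-339 - 230)*(-136) = 1872 - (-569)*(-136) = 1872 - 1*77384 = 1872 - 77384 = -75512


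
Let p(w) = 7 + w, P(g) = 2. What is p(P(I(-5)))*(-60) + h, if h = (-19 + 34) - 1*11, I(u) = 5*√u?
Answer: -536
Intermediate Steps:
h = 4 (h = 15 - 11 = 4)
p(P(I(-5)))*(-60) + h = (7 + 2)*(-60) + 4 = 9*(-60) + 4 = -540 + 4 = -536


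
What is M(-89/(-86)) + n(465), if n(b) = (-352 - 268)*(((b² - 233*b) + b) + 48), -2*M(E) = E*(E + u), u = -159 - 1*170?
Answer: -994074028475/14792 ≈ -6.7203e+7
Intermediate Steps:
u = -329 (u = -159 - 170 = -329)
M(E) = -E*(-329 + E)/2 (M(E) = -E*(E - 329)/2 = -E*(-329 + E)/2)
n(b) = -29760 - 620*b² + 143840*b (n(b) = -620*((b² - 232*b) + 48) = -620*(48 + b² - 232*b) = -29760 - 620*b² + 143840*b)
M(-89/(-86)) + n(465) = (-89/(-86))*(329 - (-89)/(-86))/2 + (-29760 - 620*465² + 143840*465) = (-89*(-1/86))*(329 - (-89)*(-1)/86)/2 + (-29760 - 620*216225 + 66885600) = (½)*(89/86)*(329 - 1*89/86) + (-29760 - 134059500 + 66885600) = (½)*(89/86)*(329 - 89/86) - 67203660 = (½)*(89/86)*(28205/86) - 67203660 = 2510245/14792 - 67203660 = -994074028475/14792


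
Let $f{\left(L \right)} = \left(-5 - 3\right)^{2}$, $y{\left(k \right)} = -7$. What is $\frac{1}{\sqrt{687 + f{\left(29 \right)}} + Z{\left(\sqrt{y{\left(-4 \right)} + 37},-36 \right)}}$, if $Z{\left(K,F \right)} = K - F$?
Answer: $\frac{1}{36 + \sqrt{30} + \sqrt{751}} \approx 0.014518$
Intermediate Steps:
$f{\left(L \right)} = 64$ ($f{\left(L \right)} = \left(-8\right)^{2} = 64$)
$\frac{1}{\sqrt{687 + f{\left(29 \right)}} + Z{\left(\sqrt{y{\left(-4 \right)} + 37},-36 \right)}} = \frac{1}{\sqrt{687 + 64} + \left(\sqrt{-7 + 37} - -36\right)} = \frac{1}{\sqrt{751} + \left(\sqrt{30} + 36\right)} = \frac{1}{\sqrt{751} + \left(36 + \sqrt{30}\right)} = \frac{1}{36 + \sqrt{30} + \sqrt{751}}$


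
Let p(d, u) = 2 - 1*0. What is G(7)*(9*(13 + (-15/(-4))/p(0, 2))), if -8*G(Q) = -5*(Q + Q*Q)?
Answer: 37485/8 ≈ 4685.6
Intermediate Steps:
p(d, u) = 2 (p(d, u) = 2 + 0 = 2)
G(Q) = 5*Q/8 + 5*Q²/8 (G(Q) = -(-5)*(Q + Q*Q)/8 = -(-5)*(Q + Q²)/8 = -(-5*Q - 5*Q²)/8 = 5*Q/8 + 5*Q²/8)
G(7)*(9*(13 + (-15/(-4))/p(0, 2))) = ((5/8)*7*(1 + 7))*(9*(13 - 15/(-4)/2)) = ((5/8)*7*8)*(9*(13 - 15*(-¼)*(½))) = 35*(9*(13 + (15/4)*(½))) = 35*(9*(13 + 15/8)) = 35*(9*(119/8)) = 35*(1071/8) = 37485/8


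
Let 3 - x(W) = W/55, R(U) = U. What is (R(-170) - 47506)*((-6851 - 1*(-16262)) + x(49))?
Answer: -24682866396/55 ≈ -4.4878e+8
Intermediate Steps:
x(W) = 3 - W/55
(R(-170) - 47506)*((-6851 - 1*(-16262)) + x(49)) = (-170 - 47506)*((-6851 - 1*(-16262)) + (3 - 1/55*49)) = -47676*((-6851 + 16262) + (3 - 49/55)) = -47676*(9411 + 116/55) = -47676*517721/55 = -24682866396/55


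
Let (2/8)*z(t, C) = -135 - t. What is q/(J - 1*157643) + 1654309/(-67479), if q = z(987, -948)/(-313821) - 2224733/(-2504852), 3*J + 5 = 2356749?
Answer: -4320518521842150103801/176233271067610823260 ≈ -24.516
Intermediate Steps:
J = 2356744/3 (J = -5/3 + (1/3)*2356749 = -5/3 + 785583 = 2356744/3 ≈ 7.8558e+5)
z(t, C) = -540 - 4*t (z(t, C) = 4*(-135 - t) = -540 - 4*t)
q = 33781414789/37432150452 (q = (-540 - 4*987)/(-313821) - 2224733/(-2504852) = (-540 - 3948)*(-1/313821) - 2224733*(-1/2504852) = -4488*(-1/313821) + 317819/357836 = 1496/104607 + 317819/357836 = 33781414789/37432150452 ≈ 0.90247)
q/(J - 1*157643) + 1654309/(-67479) = 33781414789/(37432150452*(2356744/3 - 1*157643)) + 1654309/(-67479) = 33781414789/(37432150452*(2356744/3 - 157643)) + 1654309*(-1/67479) = 33781414789/(37432150452*(1883815/3)) - 1654309/67479 = (33781414789/37432150452)*(3/1883815) - 1654309/67479 = 33781414789/23505082167911460 - 1654309/67479 = -4320518521842150103801/176233271067610823260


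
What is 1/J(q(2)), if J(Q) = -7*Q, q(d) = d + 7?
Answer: -1/63 ≈ -0.015873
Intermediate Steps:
q(d) = 7 + d
1/J(q(2)) = 1/(-7*(7 + 2)) = 1/(-7*9) = 1/(-63) = -1/63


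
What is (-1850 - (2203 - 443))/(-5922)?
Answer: 1805/2961 ≈ 0.60959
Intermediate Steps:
(-1850 - (2203 - 443))/(-5922) = (-1850 - 1*1760)*(-1/5922) = (-1850 - 1760)*(-1/5922) = -3610*(-1/5922) = 1805/2961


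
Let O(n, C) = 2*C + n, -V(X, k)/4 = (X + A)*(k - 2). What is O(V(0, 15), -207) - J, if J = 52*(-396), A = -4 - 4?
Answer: 20594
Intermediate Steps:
A = -8
V(X, k) = -4*(-8 + X)*(-2 + k) (V(X, k) = -4*(X - 8)*(k - 2) = -4*(-8 + X)*(-2 + k))
J = -20592
O(n, C) = n + 2*C
O(V(0, 15), -207) - J = ((-64 + 8*0 + 32*15 - 4*0*15) + 2*(-207)) - 1*(-20592) = ((-64 + 0 + 480 + 0) - 414) + 20592 = (416 - 414) + 20592 = 2 + 20592 = 20594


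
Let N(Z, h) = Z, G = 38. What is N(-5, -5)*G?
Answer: -190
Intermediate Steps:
N(-5, -5)*G = -5*38 = -190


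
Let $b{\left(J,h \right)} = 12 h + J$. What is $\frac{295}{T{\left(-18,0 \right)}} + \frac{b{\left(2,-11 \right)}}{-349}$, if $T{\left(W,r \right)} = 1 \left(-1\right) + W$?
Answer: $- \frac{100485}{6631} \approx -15.154$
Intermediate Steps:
$T{\left(W,r \right)} = -1 + W$
$b{\left(J,h \right)} = J + 12 h$
$\frac{295}{T{\left(-18,0 \right)}} + \frac{b{\left(2,-11 \right)}}{-349} = \frac{295}{-1 - 18} + \frac{2 + 12 \left(-11\right)}{-349} = \frac{295}{-19} + \left(2 - 132\right) \left(- \frac{1}{349}\right) = 295 \left(- \frac{1}{19}\right) - - \frac{130}{349} = - \frac{295}{19} + \frac{130}{349} = - \frac{100485}{6631}$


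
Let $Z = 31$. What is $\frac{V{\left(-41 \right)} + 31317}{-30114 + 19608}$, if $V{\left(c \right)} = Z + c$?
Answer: $- \frac{31307}{10506} \approx -2.9799$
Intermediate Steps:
$V{\left(c \right)} = 31 + c$
$\frac{V{\left(-41 \right)} + 31317}{-30114 + 19608} = \frac{\left(31 - 41\right) + 31317}{-30114 + 19608} = \frac{-10 + 31317}{-10506} = 31307 \left(- \frac{1}{10506}\right) = - \frac{31307}{10506}$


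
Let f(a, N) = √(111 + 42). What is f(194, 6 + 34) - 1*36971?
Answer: -36971 + 3*√17 ≈ -36959.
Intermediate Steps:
f(a, N) = 3*√17 (f(a, N) = √153 = 3*√17)
f(194, 6 + 34) - 1*36971 = 3*√17 - 1*36971 = 3*√17 - 36971 = -36971 + 3*√17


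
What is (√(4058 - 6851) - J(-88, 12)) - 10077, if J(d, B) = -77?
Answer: -10000 + 7*I*√57 ≈ -10000.0 + 52.849*I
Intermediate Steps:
(√(4058 - 6851) - J(-88, 12)) - 10077 = (√(4058 - 6851) - 1*(-77)) - 10077 = (√(-2793) + 77) - 10077 = (7*I*√57 + 77) - 10077 = (77 + 7*I*√57) - 10077 = -10000 + 7*I*√57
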